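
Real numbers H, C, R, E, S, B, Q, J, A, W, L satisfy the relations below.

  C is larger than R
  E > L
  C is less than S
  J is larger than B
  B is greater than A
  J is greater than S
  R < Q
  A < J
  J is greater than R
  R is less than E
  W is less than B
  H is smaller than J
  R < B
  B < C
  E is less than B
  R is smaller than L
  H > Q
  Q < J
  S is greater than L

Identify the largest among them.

Chaining downward from J: directly below it, R, Q, A, B, H, S; then L, E, W, C.
That covers every other element, and nothing is given above J, so J is the largest.

J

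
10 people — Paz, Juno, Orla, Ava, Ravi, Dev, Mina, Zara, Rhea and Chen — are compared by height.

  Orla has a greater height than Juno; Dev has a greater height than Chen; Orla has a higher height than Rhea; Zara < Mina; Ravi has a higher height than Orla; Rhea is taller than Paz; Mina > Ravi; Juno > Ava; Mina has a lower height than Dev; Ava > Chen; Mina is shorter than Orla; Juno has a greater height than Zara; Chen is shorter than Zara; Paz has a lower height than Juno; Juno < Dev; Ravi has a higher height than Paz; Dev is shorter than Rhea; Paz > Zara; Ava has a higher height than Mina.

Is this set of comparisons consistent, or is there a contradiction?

inconsistent

We have Orla < Ravi stated directly, yet also Ravi < Mina < Ava < Juno < Dev < Rhea < Orla by chaining the others — so Ravi < Orla. Contradiction.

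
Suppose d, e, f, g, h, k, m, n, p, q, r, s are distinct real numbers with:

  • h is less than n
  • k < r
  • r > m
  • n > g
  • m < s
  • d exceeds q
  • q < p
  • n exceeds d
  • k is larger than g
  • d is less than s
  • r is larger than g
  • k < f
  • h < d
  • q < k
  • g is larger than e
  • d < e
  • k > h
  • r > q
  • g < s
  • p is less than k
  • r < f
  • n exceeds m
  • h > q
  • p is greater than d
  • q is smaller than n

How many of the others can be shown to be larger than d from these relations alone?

The elements the relations force above d are p, e, g, s, k, n, r, f — no chain reaches any other.
That is 8.

8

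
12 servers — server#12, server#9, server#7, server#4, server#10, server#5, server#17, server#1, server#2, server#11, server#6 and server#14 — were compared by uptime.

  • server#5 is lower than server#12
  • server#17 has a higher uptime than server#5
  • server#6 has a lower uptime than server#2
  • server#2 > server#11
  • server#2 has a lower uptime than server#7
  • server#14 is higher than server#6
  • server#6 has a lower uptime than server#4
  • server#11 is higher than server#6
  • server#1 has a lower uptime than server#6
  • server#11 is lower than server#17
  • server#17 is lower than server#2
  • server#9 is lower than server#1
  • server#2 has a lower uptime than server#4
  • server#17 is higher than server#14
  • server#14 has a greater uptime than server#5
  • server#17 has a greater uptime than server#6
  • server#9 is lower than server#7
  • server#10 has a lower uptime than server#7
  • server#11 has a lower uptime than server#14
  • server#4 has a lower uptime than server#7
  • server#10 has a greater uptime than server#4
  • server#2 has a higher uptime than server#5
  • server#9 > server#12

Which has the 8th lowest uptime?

server#17

Chaining the given pairs: server#5 < server#12 < server#9 < server#1 < server#6 < server#11 < server#14 < server#17 < server#2 < server#4 < server#10 < server#7.
Counting 8 from the smallest end gives server#17.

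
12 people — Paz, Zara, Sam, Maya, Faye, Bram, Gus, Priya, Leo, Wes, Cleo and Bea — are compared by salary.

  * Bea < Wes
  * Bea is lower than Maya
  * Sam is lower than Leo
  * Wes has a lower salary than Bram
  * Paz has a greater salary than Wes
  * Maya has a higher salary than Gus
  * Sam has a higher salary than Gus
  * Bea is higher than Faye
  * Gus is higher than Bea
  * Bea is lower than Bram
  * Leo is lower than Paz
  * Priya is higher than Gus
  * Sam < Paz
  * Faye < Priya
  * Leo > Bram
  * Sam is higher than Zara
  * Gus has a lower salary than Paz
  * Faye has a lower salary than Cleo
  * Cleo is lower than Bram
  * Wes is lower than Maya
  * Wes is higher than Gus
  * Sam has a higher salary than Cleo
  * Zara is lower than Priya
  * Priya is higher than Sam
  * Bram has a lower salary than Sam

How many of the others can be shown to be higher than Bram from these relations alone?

4

Directly above Bram: Sam, Leo.
One step further: Paz, Priya (4 so far).
No other element is forced above Bram by the given relations, so the count is 4.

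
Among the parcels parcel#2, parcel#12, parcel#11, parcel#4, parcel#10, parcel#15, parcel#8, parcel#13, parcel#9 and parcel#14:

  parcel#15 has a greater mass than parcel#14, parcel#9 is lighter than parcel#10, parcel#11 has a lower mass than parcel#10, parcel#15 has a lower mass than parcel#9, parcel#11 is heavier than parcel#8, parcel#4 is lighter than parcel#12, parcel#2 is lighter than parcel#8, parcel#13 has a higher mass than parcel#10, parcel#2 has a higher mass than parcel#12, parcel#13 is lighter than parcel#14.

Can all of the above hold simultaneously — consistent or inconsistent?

Chaining the given relations yields parcel#10 < parcel#13 < parcel#14 < parcel#15 < parcel#9, so parcel#10 < parcel#9. But one relation states parcel#9 < parcel#10. These cannot both hold.

inconsistent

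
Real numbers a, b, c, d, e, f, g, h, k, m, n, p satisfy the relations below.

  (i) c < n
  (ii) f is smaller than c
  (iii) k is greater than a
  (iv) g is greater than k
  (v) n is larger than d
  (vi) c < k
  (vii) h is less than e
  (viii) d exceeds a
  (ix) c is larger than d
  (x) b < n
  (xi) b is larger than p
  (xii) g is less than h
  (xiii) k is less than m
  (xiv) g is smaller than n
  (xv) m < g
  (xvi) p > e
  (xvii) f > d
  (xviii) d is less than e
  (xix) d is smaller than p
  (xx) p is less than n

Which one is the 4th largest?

Piecing the relations together gives one ordering: a < d < f < c < k < m < g < h < e < p < b < n.
Counting 4 from the largest end gives e.

e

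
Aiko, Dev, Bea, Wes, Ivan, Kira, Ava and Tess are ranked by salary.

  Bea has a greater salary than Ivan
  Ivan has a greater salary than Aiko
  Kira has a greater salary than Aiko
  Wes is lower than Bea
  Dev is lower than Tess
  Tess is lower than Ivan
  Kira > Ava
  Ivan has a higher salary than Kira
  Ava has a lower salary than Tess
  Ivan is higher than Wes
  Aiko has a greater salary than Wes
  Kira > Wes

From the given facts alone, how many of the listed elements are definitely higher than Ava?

4

Directly above Ava: Kira, Tess.
One step further: Ivan (3 so far).
One step further: Bea (4 so far).
Nothing else is reachable above Ava; 4 in all.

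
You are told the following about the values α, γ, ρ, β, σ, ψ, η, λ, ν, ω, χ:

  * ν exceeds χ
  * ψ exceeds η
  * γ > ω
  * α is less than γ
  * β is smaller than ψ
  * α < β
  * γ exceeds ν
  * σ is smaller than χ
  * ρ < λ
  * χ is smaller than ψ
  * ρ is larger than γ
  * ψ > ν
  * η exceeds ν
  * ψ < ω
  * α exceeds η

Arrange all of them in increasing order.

σ < χ < ν < η < α < β < ψ < ω < γ < ρ < λ

Each adjacent pair is fixed by a given relation: σ < χ; χ < ν; ν < η; η < α; α < β; β < ψ; ψ < ω; ω < γ; γ < ρ; ρ < λ. Chaining them end to end gives the full order.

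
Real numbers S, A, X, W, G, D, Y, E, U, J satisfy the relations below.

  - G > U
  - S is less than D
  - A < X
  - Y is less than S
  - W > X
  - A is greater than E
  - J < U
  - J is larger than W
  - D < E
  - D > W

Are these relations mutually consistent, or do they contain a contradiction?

Chaining the given relations yields D < E < A < X < W, so D < W. But one relation states W < D. These cannot both hold.

inconsistent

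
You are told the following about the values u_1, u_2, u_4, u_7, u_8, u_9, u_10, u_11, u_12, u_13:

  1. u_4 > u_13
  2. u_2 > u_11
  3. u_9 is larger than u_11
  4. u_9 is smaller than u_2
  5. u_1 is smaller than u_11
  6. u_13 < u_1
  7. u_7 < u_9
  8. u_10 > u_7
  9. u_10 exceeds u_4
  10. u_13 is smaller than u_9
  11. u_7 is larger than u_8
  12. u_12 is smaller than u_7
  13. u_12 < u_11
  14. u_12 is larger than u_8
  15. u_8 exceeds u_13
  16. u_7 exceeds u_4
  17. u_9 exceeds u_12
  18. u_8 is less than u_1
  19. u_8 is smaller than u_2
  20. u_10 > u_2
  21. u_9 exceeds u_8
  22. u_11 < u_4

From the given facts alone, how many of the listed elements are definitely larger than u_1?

From u_1 the given relations immediately reach u_11.
From those, u_4, u_9, u_2 — 4 in total.
From those, u_7, u_10 — 6 in total.
No other element is forced above u_1 by the given relations, so the count is 6.

6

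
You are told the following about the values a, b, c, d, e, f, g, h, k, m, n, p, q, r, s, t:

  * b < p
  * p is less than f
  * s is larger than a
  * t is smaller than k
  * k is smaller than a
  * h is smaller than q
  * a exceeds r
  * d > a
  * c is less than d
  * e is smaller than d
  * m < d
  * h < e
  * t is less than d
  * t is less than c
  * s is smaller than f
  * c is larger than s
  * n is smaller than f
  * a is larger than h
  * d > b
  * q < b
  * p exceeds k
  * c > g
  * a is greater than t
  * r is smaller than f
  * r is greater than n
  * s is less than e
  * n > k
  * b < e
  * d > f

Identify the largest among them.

d

t is not greatest since t < c; k is not greatest since k < a; h is not greatest since h < q; n is not greatest since n < r; r is not greatest since r < a; q is not greatest since q < b; a is not greatest since a < d; g is not greatest since g < c; b is not greatest since b < p; p is not greatest since p < f; s is not greatest since s < f; c is not greatest since c < d; f is not greatest since f < d; m is not greatest since m < d; e is not greatest since e < d.
Only d has nothing above it, so d is the largest.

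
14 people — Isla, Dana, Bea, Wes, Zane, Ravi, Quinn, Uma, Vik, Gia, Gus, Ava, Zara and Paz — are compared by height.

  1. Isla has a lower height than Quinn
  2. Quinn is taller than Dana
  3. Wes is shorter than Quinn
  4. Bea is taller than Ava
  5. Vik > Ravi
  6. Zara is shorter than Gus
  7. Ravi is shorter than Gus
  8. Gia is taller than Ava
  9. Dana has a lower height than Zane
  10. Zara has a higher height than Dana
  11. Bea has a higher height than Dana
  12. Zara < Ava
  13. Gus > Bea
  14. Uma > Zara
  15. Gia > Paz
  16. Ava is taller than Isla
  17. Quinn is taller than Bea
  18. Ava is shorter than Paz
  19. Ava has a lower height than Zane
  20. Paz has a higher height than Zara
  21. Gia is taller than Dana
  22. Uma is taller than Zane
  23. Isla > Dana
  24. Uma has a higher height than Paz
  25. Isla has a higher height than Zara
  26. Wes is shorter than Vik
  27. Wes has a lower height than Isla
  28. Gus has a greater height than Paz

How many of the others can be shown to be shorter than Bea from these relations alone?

From Bea the given relations immediately reach Dana, Ava.
From those, Zara, Isla — 4 in total.
From those, Wes — 5 in total.
No other element is forced below Bea by the given relations, so the count is 5.

5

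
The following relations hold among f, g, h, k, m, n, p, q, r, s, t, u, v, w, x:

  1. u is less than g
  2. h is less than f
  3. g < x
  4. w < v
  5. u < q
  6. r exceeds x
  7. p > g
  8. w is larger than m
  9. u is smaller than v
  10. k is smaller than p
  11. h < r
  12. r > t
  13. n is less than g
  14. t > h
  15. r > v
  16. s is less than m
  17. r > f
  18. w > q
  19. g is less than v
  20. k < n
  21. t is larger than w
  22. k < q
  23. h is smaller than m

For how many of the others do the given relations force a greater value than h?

6

Directly above h: m, f, t, r.
One step further: w (5 so far).
One step further: v (6 so far).
No other element is forced above h by the given relations, so the count is 6.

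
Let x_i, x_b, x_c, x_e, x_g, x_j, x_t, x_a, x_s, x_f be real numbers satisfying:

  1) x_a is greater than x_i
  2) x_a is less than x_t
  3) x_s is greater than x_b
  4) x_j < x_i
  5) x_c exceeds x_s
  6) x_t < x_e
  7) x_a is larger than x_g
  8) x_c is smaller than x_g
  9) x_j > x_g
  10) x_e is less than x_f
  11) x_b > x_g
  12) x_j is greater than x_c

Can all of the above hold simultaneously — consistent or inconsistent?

inconsistent

Chaining the given relations yields x_g < x_b < x_s < x_c, so x_g < x_c. But one relation states x_c < x_g. These cannot both hold.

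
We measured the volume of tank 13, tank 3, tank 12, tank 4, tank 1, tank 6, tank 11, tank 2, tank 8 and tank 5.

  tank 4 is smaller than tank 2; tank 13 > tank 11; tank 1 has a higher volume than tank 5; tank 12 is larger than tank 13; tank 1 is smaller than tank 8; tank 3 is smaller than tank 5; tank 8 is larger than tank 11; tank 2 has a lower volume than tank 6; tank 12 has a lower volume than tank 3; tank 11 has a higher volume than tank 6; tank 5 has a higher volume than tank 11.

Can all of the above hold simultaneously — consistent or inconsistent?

Every relation is compatible with tank 4 < tank 2 < tank 6 < tank 11 < tank 13 < tank 12 < tank 3 < tank 5 < tank 1 < tank 8; the set is consistent.

consistent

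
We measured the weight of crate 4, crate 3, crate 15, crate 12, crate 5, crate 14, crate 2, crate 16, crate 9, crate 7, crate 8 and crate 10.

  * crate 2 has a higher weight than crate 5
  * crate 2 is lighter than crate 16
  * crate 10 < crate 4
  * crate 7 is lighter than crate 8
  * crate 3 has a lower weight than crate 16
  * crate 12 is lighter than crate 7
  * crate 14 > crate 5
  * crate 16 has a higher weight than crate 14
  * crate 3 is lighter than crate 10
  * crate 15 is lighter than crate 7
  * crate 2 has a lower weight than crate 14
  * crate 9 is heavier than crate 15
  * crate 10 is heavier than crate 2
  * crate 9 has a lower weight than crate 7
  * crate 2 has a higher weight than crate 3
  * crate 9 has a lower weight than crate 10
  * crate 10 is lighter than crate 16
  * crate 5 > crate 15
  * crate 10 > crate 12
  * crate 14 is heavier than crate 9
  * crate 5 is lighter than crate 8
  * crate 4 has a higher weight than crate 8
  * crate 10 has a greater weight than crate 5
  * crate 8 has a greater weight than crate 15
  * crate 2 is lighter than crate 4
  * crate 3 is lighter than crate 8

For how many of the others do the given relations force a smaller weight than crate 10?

From crate 10 the given relations immediately reach crate 3, crate 9, crate 5, crate 12, crate 2.
From those, crate 15 — 6 in total.
No other element is forced below crate 10 by the given relations, so the count is 6.

6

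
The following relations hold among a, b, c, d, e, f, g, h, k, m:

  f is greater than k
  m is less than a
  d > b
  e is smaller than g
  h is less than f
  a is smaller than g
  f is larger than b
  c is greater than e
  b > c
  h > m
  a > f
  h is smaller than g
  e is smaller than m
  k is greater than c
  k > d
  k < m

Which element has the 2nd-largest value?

a

The consecutive relations fix a unique order: e < c < b < d < k < m < h < f < a < g.
The 2nd largest is a.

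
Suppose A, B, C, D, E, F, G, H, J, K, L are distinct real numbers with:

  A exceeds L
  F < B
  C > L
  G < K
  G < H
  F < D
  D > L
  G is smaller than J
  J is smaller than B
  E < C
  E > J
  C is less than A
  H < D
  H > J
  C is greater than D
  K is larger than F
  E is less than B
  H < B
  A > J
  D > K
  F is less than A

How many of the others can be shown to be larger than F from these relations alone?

The elements the relations force above F are K, D, B, C, A — no chain reaches any other.
That is 5.

5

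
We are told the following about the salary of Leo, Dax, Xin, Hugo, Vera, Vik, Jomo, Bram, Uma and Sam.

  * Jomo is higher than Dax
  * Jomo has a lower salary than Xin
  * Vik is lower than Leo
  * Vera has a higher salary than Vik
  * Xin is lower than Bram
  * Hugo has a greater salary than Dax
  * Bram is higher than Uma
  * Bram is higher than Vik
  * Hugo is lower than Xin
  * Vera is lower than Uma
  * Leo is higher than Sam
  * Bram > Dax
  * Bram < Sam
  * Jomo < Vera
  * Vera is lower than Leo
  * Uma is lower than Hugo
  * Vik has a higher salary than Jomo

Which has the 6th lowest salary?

Chaining the given pairs: Dax < Jomo < Vik < Vera < Uma < Hugo < Xin < Bram < Sam < Leo.
The 6th smallest is Hugo.

Hugo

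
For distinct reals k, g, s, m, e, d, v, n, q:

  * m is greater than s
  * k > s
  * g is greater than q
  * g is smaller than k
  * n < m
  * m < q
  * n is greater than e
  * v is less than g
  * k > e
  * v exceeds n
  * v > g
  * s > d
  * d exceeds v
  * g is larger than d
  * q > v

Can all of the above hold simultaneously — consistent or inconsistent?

inconsistent

We have g < v stated directly, yet also v < d < s < m < q < g by chaining the others — so v < g. Contradiction.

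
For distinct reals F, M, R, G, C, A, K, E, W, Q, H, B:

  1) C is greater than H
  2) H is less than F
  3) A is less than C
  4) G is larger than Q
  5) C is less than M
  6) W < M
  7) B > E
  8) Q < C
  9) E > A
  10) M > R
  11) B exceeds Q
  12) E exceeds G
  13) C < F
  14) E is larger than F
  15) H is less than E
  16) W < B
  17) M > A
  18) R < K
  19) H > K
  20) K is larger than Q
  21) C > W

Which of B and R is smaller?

R

The relevant relations are R < K; K < H; H < C; C < F; F < E; E < B.
Together: R < K < H < C < F < E < B.
So R < B; R is the smaller of the two.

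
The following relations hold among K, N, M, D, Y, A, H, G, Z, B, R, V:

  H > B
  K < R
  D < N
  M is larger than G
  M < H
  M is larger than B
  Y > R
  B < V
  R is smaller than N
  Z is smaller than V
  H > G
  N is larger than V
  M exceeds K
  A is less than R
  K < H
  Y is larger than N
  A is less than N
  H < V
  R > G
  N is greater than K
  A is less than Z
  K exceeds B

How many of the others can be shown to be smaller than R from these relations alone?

The elements the relations force below R are B, A, G, K — no chain reaches any other.
That is 4.

4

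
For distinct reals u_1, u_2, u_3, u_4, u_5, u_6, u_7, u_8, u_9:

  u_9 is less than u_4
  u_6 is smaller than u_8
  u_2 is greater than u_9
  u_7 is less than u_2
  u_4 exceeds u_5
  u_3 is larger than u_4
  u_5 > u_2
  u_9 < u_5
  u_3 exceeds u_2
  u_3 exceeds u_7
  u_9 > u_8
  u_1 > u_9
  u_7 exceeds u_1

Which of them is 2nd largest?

The consecutive relations fix a unique order: u_6 < u_8 < u_9 < u_1 < u_7 < u_2 < u_5 < u_4 < u_3.
The 2nd largest is u_4.

u_4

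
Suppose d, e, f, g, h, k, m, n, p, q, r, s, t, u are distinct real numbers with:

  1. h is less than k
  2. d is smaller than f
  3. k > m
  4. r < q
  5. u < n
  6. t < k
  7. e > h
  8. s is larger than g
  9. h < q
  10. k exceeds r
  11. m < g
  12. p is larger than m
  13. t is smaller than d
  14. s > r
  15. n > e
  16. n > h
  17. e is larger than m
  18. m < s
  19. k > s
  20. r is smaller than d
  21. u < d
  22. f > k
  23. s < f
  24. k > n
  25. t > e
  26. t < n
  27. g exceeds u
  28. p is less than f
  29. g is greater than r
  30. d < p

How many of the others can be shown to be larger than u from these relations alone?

Directly above u: g, n, d.
One step further: s, k, p, f (7 so far).
Nothing else is reachable above u; 7 in all.

7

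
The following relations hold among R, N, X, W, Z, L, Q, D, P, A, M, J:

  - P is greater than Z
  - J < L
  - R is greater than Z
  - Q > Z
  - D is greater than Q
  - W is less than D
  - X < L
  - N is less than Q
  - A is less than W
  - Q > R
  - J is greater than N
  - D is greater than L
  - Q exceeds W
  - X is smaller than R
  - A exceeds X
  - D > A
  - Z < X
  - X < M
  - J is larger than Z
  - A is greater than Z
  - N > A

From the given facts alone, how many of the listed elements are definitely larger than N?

4

Directly above N: J, Q.
One step further: L, D (4 so far).
No other element is forced above N by the given relations, so the count is 4.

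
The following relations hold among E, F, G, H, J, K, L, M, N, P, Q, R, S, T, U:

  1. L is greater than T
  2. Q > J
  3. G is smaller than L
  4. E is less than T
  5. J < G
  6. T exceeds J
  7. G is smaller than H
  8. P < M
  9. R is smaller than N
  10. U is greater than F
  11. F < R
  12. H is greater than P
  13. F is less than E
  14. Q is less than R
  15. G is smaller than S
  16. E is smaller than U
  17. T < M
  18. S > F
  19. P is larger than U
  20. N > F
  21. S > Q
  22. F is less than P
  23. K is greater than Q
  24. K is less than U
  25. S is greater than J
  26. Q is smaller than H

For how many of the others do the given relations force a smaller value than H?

Directly below H: G, Q, P.
One step further: F, J, U (6 so far).
One step further: E, K (8 so far).
No other element is forced below H by the given relations, so the count is 8.

8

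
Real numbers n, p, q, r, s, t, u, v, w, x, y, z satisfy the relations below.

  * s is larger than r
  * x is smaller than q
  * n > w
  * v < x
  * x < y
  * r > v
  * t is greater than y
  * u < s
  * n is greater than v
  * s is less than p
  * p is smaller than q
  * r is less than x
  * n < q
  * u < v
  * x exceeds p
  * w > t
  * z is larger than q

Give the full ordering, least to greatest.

u < v < r < s < p < x < y < t < w < n < q < z

The consecutive links are each given: u < v; v < r; r < s; s < p; p < x; x < y; y < t; t < w; w < n; n < q; q < z.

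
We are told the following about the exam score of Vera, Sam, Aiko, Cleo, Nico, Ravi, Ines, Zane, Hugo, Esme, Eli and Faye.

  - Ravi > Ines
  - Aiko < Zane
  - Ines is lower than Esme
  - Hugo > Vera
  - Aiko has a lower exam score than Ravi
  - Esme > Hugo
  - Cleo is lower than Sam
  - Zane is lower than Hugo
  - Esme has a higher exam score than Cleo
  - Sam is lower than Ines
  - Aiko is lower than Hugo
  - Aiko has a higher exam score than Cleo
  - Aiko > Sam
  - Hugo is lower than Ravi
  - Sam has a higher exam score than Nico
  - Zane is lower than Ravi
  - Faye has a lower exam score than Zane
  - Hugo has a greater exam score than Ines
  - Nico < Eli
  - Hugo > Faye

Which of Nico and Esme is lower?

Nico < Sam and Sam < Aiko give Nico < Aiko.
With Aiko < Zane: Nico < Sam < Aiko < Zane.
With Zane < Hugo: Nico < Sam < Aiko < Zane < Hugo.
With Hugo < Esme: Nico < Sam < Aiko < Zane < Hugo < Esme.
So Nico < Esme; Nico is the lower of the two.

Nico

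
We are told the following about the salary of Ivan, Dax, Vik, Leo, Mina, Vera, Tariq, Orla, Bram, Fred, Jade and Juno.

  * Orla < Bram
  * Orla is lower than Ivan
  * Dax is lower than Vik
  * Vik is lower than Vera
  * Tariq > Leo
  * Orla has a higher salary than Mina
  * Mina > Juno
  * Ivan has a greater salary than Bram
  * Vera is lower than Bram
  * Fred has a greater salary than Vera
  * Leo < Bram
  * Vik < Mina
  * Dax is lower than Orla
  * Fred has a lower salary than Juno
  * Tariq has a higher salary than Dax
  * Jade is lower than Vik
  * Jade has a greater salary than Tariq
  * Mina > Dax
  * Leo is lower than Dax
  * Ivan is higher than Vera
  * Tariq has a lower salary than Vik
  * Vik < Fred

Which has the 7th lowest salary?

Piecing the relations together gives one ordering: Leo < Dax < Tariq < Jade < Vik < Vera < Fred < Juno < Mina < Orla < Bram < Ivan.
Counting 7 from the smallest end gives Fred.

Fred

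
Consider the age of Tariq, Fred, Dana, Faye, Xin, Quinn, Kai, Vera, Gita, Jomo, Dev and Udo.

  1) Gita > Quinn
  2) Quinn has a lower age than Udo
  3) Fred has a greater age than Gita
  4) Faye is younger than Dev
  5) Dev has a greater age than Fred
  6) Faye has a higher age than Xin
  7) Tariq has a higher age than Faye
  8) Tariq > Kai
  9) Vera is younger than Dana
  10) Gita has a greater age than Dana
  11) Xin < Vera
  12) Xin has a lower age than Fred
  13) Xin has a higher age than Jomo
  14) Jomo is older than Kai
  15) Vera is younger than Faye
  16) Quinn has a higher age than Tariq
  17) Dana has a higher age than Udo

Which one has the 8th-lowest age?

Piecing the relations together gives one ordering: Kai < Jomo < Xin < Vera < Faye < Tariq < Quinn < Udo < Dana < Gita < Fred < Dev.
Counting 8 from the smallest end gives Udo.

Udo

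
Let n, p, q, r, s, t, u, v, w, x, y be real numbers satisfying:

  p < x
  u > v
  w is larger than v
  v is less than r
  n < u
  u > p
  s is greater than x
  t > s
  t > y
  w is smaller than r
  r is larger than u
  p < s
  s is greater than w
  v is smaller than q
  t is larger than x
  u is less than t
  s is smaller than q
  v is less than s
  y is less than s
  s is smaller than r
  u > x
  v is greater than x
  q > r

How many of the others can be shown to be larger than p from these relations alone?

From p the given relations immediately reach x, u, s.
From those, v, r, q, t — 7 in total.
From those, w — 8 in total.
Nothing else is reachable above p; 8 in all.

8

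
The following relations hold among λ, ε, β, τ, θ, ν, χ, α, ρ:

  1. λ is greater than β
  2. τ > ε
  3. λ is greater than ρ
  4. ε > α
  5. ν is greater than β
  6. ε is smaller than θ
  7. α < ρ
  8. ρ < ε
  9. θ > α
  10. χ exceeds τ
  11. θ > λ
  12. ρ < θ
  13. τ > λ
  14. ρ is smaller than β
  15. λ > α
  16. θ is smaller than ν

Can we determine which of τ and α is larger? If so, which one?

The relevant relations are α < ρ; ρ < β; β < λ; λ < τ.
Chaining these gives α < ρ < β < λ < τ.
So τ is larger.

τ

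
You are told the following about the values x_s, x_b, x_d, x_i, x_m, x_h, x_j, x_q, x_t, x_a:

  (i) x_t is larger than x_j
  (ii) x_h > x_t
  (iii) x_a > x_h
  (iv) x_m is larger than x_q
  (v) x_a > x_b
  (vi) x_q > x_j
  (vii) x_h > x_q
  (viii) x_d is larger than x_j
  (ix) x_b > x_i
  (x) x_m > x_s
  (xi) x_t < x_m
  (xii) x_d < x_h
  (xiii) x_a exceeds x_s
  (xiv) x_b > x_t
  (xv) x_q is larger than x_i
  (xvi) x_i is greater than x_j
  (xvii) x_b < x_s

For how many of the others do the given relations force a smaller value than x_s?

4

The elements the relations force below x_s are x_j, x_i, x_t, x_b — no chain reaches any other.
That is 4.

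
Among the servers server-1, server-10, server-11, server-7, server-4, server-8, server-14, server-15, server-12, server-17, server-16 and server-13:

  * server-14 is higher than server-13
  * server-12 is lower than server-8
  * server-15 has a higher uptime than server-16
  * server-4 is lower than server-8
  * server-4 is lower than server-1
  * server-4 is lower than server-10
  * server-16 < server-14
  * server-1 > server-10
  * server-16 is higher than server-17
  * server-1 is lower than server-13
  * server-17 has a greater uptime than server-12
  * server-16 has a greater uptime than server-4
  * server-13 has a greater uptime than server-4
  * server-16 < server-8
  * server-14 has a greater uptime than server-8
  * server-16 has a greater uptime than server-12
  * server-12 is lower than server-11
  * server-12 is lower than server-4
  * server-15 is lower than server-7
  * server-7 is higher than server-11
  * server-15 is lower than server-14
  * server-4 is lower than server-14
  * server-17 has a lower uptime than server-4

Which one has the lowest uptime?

server-12

server-11 is not least since server-12 < server-11; server-17 is not least since server-12 < server-17; server-4 is not least since server-12 < server-4; server-16 is not least since server-4 < server-16; server-8 is not least since server-12 < server-8; server-15 is not least since server-16 < server-15; server-10 is not least since server-4 < server-10; server-1 is not least since server-4 < server-1; server-7 is not least since server-11 < server-7; server-13 is not least since server-4 < server-13; server-14 is not least since server-15 < server-14.
Only server-12 has nothing below it, so server-12 is the lowest uptime.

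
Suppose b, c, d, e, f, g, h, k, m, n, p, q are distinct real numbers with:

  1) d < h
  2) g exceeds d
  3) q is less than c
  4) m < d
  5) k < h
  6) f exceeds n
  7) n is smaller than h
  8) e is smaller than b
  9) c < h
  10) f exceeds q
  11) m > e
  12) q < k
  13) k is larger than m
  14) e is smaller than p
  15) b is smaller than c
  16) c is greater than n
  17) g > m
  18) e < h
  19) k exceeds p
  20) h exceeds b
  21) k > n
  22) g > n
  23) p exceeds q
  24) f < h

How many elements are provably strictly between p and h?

1

Chaining upward from p reaches: k.
Chaining downward from h reaches: q, e, m, n, f, k, d, b, c.
Strictly between p and h are those in both lists: k — 1 element.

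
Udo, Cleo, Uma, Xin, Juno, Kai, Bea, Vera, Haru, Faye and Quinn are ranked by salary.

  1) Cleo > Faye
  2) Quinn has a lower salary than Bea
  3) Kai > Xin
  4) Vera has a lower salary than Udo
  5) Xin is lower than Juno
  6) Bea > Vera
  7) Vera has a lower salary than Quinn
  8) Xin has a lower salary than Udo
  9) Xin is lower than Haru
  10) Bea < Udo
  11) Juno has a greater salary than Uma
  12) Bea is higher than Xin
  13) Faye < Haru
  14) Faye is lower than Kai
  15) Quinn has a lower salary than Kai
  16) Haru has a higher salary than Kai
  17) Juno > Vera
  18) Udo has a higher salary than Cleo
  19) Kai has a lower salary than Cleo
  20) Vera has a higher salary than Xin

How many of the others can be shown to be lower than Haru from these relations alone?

Directly below Haru: Xin, Faye, Kai.
One step further: Quinn (4 so far).
One step further: Vera (5 so far).
Nothing else is reachable below Haru; 5 in all.

5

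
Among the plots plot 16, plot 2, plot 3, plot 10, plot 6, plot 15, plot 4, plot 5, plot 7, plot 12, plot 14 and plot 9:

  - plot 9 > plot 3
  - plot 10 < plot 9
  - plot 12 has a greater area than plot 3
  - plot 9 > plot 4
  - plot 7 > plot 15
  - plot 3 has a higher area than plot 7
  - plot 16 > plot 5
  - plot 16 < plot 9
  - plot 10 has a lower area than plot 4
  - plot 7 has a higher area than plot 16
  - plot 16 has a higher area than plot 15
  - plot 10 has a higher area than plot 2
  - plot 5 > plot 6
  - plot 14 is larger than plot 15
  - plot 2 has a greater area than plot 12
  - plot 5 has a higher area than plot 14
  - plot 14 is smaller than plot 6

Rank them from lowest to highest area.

plot 15 < plot 14 < plot 6 < plot 5 < plot 16 < plot 7 < plot 3 < plot 12 < plot 2 < plot 10 < plot 4 < plot 9

The consecutive links are each given: plot 15 < plot 14; plot 14 < plot 6; plot 6 < plot 5; plot 5 < plot 16; plot 16 < plot 7; plot 7 < plot 3; plot 3 < plot 12; plot 12 < plot 2; plot 2 < plot 10; plot 10 < plot 4; plot 4 < plot 9.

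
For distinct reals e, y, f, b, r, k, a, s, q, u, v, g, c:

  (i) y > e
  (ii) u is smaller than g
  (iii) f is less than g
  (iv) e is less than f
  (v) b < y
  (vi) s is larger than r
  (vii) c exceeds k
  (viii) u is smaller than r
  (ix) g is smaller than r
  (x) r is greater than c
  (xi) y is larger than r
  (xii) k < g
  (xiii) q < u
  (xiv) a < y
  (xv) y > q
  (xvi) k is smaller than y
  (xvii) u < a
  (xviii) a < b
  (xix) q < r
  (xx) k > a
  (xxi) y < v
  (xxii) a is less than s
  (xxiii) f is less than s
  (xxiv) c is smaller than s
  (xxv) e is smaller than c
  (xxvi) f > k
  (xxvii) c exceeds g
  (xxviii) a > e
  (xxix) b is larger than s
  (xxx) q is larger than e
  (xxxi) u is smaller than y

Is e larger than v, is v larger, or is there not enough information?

e < q and q < u give e < u.
With u < a: e < q < u < a.
With a < k: e < q < u < a < k.
Then k < f extends the chain to f.
With f < g: e < q < u < a < k < f < g.
With g < c: e < q < u < a < k < f < g < c.
With c < r: e < q < u < a < k < f < g < c < r.
With r < s: e < q < u < a < k < f < g < c < r < s.
With s < b: e < q < u < a < k < f < g < c < r < s < b.
With b < y: e < q < u < a < k < f < g < c < r < s < b < y.
Then y < v extends the chain to v.
So v is larger.

v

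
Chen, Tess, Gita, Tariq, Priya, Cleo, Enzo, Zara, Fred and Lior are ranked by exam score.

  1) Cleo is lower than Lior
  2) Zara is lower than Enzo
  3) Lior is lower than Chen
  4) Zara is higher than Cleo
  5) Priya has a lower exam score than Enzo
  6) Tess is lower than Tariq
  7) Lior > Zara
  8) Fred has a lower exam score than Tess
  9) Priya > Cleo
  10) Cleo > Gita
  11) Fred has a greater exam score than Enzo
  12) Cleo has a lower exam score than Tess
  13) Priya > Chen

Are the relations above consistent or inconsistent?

The single ordering Gita < Cleo < Zara < Lior < Chen < Priya < Enzo < Fred < Tess < Tariq satisfies every listed relation, so no contradiction arises.

consistent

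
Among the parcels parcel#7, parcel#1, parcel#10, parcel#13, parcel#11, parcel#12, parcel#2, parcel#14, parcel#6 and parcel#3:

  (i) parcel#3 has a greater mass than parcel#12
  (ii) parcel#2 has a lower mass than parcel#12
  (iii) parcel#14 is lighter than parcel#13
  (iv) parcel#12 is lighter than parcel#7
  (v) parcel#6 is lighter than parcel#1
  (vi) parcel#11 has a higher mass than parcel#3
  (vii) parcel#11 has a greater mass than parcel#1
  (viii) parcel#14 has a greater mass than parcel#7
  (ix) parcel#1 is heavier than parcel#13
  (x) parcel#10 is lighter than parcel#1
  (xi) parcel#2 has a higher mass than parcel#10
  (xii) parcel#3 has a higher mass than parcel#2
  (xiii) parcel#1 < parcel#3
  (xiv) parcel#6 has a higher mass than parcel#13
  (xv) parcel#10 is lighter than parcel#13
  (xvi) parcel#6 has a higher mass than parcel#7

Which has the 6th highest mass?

Chaining the given pairs: parcel#10 < parcel#2 < parcel#12 < parcel#7 < parcel#14 < parcel#13 < parcel#6 < parcel#1 < parcel#3 < parcel#11.
The 6th largest is parcel#14.

parcel#14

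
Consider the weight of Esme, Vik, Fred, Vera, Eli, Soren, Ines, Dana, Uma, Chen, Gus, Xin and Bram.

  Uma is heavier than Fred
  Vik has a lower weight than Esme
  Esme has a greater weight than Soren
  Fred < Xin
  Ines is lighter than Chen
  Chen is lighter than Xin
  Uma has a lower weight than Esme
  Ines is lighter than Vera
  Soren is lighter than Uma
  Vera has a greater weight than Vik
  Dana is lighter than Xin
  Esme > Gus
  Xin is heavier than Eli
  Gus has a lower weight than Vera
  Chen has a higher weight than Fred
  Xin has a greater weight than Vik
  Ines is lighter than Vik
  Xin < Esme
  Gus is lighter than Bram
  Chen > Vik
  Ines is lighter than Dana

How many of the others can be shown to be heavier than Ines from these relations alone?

The elements the relations force above Ines are Dana, Vik, Vera, Chen, Xin, Esme — no chain reaches any other.
That is 6.

6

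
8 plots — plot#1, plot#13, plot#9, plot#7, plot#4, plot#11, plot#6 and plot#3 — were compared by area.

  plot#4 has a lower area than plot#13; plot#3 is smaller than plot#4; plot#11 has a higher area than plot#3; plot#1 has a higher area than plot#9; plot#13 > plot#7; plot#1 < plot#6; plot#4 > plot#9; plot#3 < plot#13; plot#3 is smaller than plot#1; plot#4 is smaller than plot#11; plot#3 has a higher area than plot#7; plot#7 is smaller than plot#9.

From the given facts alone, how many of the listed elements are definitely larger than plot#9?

Directly above plot#9: plot#4, plot#1.
One step further: plot#6, plot#11, plot#13 (5 so far).
No other element is forced above plot#9 by the given relations, so the count is 5.

5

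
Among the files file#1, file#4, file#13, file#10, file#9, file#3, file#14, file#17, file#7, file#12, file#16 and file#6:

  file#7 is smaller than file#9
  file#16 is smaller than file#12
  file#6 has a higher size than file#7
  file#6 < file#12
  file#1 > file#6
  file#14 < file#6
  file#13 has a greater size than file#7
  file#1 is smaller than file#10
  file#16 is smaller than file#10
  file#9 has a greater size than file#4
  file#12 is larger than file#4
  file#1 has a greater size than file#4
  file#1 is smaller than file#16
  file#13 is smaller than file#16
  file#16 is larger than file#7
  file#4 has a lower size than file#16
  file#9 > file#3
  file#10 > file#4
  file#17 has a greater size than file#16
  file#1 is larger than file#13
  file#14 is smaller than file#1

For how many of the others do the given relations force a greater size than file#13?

5

Directly above file#13: file#1, file#16.
One step further: file#12, file#17, file#10 (5 so far).
Nothing else is reachable above file#13; 5 in all.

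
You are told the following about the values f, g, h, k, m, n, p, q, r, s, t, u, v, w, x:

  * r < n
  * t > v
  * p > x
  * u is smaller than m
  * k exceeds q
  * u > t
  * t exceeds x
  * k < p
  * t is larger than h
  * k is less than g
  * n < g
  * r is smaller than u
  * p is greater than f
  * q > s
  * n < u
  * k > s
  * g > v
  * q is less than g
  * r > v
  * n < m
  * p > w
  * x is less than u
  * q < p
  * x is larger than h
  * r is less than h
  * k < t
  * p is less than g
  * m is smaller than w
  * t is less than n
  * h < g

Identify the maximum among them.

g

Chaining downward from g: directly below it, v, q, k, h, n, p; then r, s, x, t, f, w; then m; then u.
That covers every other element, and nothing is given above g, so g is the maximum.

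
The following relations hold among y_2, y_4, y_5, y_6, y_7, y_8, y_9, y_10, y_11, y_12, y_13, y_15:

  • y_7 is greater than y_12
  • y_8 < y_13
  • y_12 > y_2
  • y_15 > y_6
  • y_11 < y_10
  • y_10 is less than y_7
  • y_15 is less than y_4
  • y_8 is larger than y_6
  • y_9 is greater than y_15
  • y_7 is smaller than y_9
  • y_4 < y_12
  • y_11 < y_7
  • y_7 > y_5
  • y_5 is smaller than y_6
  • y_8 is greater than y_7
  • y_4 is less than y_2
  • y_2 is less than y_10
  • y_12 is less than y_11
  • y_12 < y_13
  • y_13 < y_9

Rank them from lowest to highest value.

y_5 < y_6 < y_15 < y_4 < y_2 < y_12 < y_11 < y_10 < y_7 < y_8 < y_13 < y_9

The consecutive links are each given: y_5 < y_6; y_6 < y_15; y_15 < y_4; y_4 < y_2; y_2 < y_12; y_12 < y_11; y_11 < y_10; y_10 < y_7; y_7 < y_8; y_8 < y_13; y_13 < y_9.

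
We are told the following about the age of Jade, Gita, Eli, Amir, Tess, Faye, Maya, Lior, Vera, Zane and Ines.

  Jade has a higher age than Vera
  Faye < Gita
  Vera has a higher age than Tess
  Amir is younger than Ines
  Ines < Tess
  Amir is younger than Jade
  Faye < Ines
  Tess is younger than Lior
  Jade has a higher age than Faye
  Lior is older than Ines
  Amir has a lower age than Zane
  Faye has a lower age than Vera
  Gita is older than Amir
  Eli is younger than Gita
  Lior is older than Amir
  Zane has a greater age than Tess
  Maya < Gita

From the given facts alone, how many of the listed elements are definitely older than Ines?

5

From Ines the given relations immediately reach Tess, Lior.
From those, Vera, Zane — 4 in total.
From those, Jade — 5 in total.
Nothing else is reachable above Ines; 5 in all.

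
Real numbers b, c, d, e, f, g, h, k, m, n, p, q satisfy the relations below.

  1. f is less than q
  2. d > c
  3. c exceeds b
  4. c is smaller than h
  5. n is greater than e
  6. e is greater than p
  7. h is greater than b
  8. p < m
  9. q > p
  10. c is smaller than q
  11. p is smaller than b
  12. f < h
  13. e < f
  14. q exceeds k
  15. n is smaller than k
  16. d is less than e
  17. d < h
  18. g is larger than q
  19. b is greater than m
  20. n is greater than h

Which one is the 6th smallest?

e

The consecutive relations fix a unique order: p < m < b < c < d < e < f < h < n < k < q < g.
Counting 6 from the smallest end gives e.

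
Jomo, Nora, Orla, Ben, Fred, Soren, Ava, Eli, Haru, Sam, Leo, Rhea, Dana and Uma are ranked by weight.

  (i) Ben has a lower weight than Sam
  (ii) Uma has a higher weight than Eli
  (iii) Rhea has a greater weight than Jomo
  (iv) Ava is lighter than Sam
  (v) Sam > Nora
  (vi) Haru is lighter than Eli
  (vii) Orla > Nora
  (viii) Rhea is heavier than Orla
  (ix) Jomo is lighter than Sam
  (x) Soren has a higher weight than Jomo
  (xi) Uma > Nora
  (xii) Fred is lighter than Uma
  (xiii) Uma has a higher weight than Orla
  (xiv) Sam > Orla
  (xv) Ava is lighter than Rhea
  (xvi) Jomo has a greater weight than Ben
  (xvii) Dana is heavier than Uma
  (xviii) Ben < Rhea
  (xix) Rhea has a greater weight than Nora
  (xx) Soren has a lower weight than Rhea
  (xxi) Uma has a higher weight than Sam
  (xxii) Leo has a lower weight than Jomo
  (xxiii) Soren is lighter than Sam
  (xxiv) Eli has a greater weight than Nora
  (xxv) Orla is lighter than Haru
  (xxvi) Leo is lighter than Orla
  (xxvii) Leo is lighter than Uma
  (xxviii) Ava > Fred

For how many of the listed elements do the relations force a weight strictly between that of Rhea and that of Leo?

The relations place Leo below Rhea. An element lies strictly between them when it is forced above Leo and also forced below Rhea.
Above Leo: {Orla, Haru, Jomo, Soren, Sam, Eli, Uma, Dana}. Below Rhea: {Ben, Nora, Orla, Fred, Ava, Jomo, Soren}.
Intersection: {Orla, Jomo, Soren} — 3.

3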